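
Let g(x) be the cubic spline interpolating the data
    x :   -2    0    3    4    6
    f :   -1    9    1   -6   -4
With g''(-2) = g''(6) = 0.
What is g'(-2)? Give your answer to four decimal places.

6.2420

With M_i denoting the second derivative at x_i, h_i = 2, 3, 1, 2, and Δ_i = (y_(i+1) − y_i)/h_i = 5, -8/3, -7, 1:
  2·M_0 + 10·M_1 + 3·M_2 = 6(Δ_1 - Δ_0) = -46
  3·M_1 + 8·M_2 + 1·M_3 = 6(Δ_2 - Δ_1) = -26
  1·M_2 + 6·M_3 + 2·M_4 = 6(Δ_3 - Δ_2) = 48
Natural end conditions: M_0 = M_4 = 0.
Hence M_0 = 0, M_1 = -775/208, M_2 = -303/104, M_3 = 1765/208, M_4 = 0.
On [-2, 0], g'(x) = b_0 + 2c_0·(x + 2) + 3d_0·(x + 2)² with b_0 = Δ_0 - h_0(2M_0 + M_1)/6 = 3895/624, c_0 = M_0/2 = 0, d_0 = (M_1 - M_0)/(6h_0) = -775/2496. So g'(-2) = 3895/624.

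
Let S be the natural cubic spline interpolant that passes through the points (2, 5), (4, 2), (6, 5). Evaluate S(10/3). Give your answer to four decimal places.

With σ_i denoting the second derivative at x_i, h_i = 2, 2, and Δ_i = (y_(i+1) − y_i)/h_i = -3/2, 3/2:
  2·σ_0 + 8·σ_1 + 2·σ_2 = 6(Δ_1 - Δ_0) = 18
Natural end conditions: σ_0 = σ_2 = 0.
Hence σ_0 = 0, σ_1 = 9/4, σ_2 = 0.
On [2, 4], S(x) = 5 - 9/4·(x - 2) + 0·(x - 2)² + 3/16·(x - 2)³.
With (x - 2) = 4/3: S(10/3) = 22/9.

2.4444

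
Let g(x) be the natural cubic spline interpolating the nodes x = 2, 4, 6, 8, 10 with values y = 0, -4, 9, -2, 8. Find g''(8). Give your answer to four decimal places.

Put M_i = g'' at the i-th knot. Here h = (2, 2, 2, 2) and Δ = (-2, 13/2, -11/2, 5), so the interior equations h_(i-1)·M_(i-1) + 2(h_(i-1)+h_i)·M_i + h_i·M_(i+1) = 6(Δ_i − Δ_(i-1)) read
  2·M_0 + 8·M_1 + 2·M_2 = 6(Δ_1 - Δ_0) = 51
  2·M_1 + 8·M_2 + 2·M_3 = 6(Δ_2 - Δ_1) = -72
  2·M_2 + 8·M_3 + 2·M_4 = 6(Δ_3 - Δ_2) = 63
Natural end conditions: M_0 = M_4 = 0.
Hence M_0 = 0, M_1 = 279/28, M_2 = -201/14, M_3 = 321/28, M_4 = 0.

11.4643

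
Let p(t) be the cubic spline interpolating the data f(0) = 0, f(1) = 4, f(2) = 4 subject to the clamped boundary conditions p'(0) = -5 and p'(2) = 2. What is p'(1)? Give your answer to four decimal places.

3.7500

With M_i denoting the second derivative at x_i, h_i = 1, 1, and Δ_i = (y_(i+1) − y_i)/h_i = 4, 0:
  1·M_0 + 4·M_1 + 1·M_2 = 6(Δ_1 - Δ_0) = -24
Clamped end conditions give two more equations: 2h_0·M_0 + h_0·M_1 = 6(Δ_0 - p'(0)) = 54 and h_1·M_1 + 2h_1·M_2 = 6(p'(2) - Δ_1) = 12.
Solving: M_0 = 73/2, M_1 = -19, M_2 = 31/2.
On [1, 2], p'(t) = b_1 + 2c_1·(t - 1) + 3d_1·(t - 1)² with b_1 = Δ_1 - h_1(2M_1 + M_2)/6 = 15/4, c_1 = M_1/2 = -19/2, d_1 = (M_2 - M_1)/(6h_1) = 23/4. So p'(1) = 15/4.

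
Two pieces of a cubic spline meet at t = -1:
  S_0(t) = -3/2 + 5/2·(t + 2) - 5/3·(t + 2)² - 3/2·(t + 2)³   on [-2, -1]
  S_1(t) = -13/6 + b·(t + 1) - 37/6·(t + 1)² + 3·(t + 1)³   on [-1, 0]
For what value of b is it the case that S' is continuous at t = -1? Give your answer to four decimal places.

S_0'(t) = 5/2 - 10/3·(t + 2) - 9/2·(t + 2)², so S_0'(-1) = -16/3. On the right, S_1'(-1) = b, so b = -16/3.

-5.3333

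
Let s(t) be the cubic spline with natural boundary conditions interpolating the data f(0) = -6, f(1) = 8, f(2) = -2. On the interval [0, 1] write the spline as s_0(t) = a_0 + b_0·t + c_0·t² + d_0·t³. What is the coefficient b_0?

20

Put M_i = s'' at the i-th knot. Here h = (1, 1) and Δ = (14, -10), so the interior equations h_(i-1)·M_(i-1) + 2(h_(i-1)+h_i)·M_i + h_i·M_(i+1) = 6(Δ_i − Δ_(i-1)) read
  1·M_0 + 4·M_1 + 1·M_2 = 6(Δ_1 - Δ_0) = -144
Natural end conditions: M_0 = M_2 = 0.
Solving: M_0 = 0, M_1 = -36, M_2 = 0.
On [0, 1], with s_0(t) = a_0 + b_0·t + c_0·t² + d_0·t³: c_0 = M_0/2 = 0, d_0 = (M_1 - M_0)/(6h_0) = -6, b_0 = Δ_0 - h_0(2M_0 + M_1)/6 = 20.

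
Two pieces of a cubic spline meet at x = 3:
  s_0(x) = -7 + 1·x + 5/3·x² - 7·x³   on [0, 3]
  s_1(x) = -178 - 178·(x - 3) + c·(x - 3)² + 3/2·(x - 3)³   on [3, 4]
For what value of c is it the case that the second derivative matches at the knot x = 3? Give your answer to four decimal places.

s_0''(x) = 10/3 - 42·x, so s_0''(3) = -368/3. On the right, s_1''(3) = 2c, so c = -184/3.

-61.3333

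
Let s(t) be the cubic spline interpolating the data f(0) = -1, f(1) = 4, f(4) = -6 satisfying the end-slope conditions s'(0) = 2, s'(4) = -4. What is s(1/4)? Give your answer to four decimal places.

With σ_i denoting the second derivative at x_i, h_i = 1, 3, and Δ_i = (y_(i+1) − y_i)/h_i = 5, -10/3:
  1·σ_0 + 8·σ_1 + 3·σ_2 = 6(Δ_1 - Δ_0) = -50
Clamped end conditions give two more equations: 2h_0·σ_0 + h_0·σ_1 = 6(Δ_0 - s'(0)) = 18 and h_1·σ_1 + 2h_1·σ_2 = 6(s'(4) - Δ_1) = -4.
Hence σ_0 = 55/4, σ_1 = -19/2, σ_2 = 49/12.
On [0, 1], s(t) = -1 + 2·t + 55/8·t² - 31/8·t³.
With t = 1/4: s(1/4) = -67/512.

-0.1309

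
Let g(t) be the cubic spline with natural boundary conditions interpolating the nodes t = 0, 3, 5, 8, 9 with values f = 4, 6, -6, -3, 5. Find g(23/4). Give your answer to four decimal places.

-8.5520

With M_i denoting the second derivative at x_i, h_i = 3, 2, 3, 1, and Δ_i = (y_(i+1) − y_i)/h_i = 2/3, -6, 1, 8:
  3·M_0 + 10·M_1 + 2·M_2 = 6(Δ_1 - Δ_0) = -40
  2·M_1 + 10·M_2 + 3·M_3 = 6(Δ_2 - Δ_1) = 42
  3·M_2 + 8·M_3 + 1·M_4 = 6(Δ_3 - Δ_2) = 42
Natural end conditions: M_0 = M_4 = 0.
Forward elimination and back-substitution give M_0 = 0, M_1 = -1630/339, M_2 = 1370/339, M_3 = 422/113, M_4 = 0.
On [5, 8], g(t) = -6 - 1664/339·(t - 5) + 685/339·(t - 5)² - 52/3051·(t - 5)³.
With (t - 5) = 3/4: g(23/4) = -7731/904.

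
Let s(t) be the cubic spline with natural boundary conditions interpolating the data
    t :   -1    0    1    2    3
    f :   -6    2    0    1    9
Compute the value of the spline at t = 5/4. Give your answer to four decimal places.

-0.4489

Let M_i = s''(x_i). Step sizes h_i = 1, 1, 1, 1; slopes of the chords Δ_i = (y_(i+1) - y_i)/h_i = 8, -2, 1, 8.
  1·M_0 + 4·M_1 + 1·M_2 = 6(Δ_1 - Δ_0) = -60
  1·M_1 + 4·M_2 + 1·M_3 = 6(Δ_2 - Δ_1) = 18
  1·M_2 + 4·M_3 + 1·M_4 = 6(Δ_3 - Δ_2) = 42
Natural end conditions: M_0 = M_4 = 0.
Hence M_0 = 0, M_1 = -465/28, M_2 = 45/7, M_3 = 249/28, M_4 = 0.
On [1, 2], s(t) = 0 - 21/8·(t - 1) + 45/14·(t - 1)² + 23/56·(t - 1)³.
With (t - 1) = 1/4: s(5/4) = -1609/3584.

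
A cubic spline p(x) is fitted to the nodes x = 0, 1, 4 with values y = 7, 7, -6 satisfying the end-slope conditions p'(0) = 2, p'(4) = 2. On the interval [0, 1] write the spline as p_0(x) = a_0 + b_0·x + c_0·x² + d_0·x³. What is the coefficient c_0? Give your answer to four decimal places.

Put M_i = p'' at the i-th knot. Here h = (1, 3) and Δ = (0, -13/3), so the interior equations h_(i-1)·M_(i-1) + 2(h_(i-1)+h_i)·M_i + h_i·M_(i+1) = 6(Δ_i − Δ_(i-1)) read
  1·M_0 + 8·M_1 + 3·M_2 = 6(Δ_1 - Δ_0) = -26
Clamped end conditions give two more equations: 2h_0·M_0 + h_0·M_1 = 6(Δ_0 - p'(0)) = -12 and h_1·M_1 + 2h_1·M_2 = 6(p'(4) - Δ_1) = 38.
Solving the tridiagonal system: M_0 = -11/4, M_1 = -13/2, M_2 = 115/12.
On [0, 1], with p_0(x) = a_0 + b_0·x + c_0·x² + d_0·x³: c_0 = M_0/2 = -11/8, d_0 = (M_1 - M_0)/(6h_0) = -5/8, b_0 = Δ_0 - h_0(2M_0 + M_1)/6 = 2.

-1.3750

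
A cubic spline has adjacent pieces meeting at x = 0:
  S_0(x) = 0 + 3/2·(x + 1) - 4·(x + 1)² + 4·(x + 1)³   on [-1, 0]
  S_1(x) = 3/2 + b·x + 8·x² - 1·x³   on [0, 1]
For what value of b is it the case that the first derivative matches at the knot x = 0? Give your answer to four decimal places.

S_0'(x) = 3/2 - 8·(x + 1) + 12·(x + 1)², so S_0'(0) = 11/2. On the right, S_1'(0) = b, so b = 11/2.

5.5000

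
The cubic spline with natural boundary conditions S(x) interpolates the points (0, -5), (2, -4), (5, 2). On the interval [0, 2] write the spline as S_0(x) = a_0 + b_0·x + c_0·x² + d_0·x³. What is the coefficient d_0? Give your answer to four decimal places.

0.0750

Write M_i for S''(x_i). With h_i = 2, 3 and divided differences Δ_i = 1/2, 2, the continuity of S' gives the tridiagonal system
  2·M_0 + 10·M_1 + 3·M_2 = 6(Δ_1 - Δ_0) = 9
Natural end conditions: M_0 = M_2 = 0.
Hence M_0 = 0, M_1 = 9/10, M_2 = 0.
On [0, 2], with S_0(x) = a_0 + b_0·x + c_0·x² + d_0·x³: c_0 = M_0/2 = 0, d_0 = (M_1 - M_0)/(6h_0) = 3/40, b_0 = Δ_0 - h_0(2M_0 + M_1)/6 = 1/5.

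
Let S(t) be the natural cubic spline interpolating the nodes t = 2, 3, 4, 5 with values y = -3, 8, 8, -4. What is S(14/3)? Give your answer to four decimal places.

0.7309

Put M_i = S'' at the i-th knot. Here h = (1, 1, 1) and Δ = (11, 0, -12), so the interior equations h_(i-1)·M_(i-1) + 2(h_(i-1)+h_i)·M_i + h_i·M_(i+1) = 6(Δ_i − Δ_(i-1)) read
  1·M_0 + 4·M_1 + 1·M_2 = 6(Δ_1 - Δ_0) = -66
  1·M_1 + 4·M_2 + 1·M_3 = 6(Δ_2 - Δ_1) = -72
Natural end conditions: M_0 = M_3 = 0.
Solving the tridiagonal system: M_0 = 0, M_1 = -64/5, M_2 = -74/5, M_3 = 0.
On [4, 5], S(t) = 8 - 106/15·(t - 4) - 37/5·(t - 4)² + 37/15·(t - 4)³.
With (t - 4) = 2/3: S(14/3) = 296/405.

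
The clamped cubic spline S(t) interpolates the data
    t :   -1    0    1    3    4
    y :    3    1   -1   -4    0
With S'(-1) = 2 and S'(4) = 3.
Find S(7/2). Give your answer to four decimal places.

-2.0479

Put M_i = S'' at the i-th knot. Here h = (1, 1, 2, 1) and Δ = (-2, -2, -3/2, 4), so the interior equations h_(i-1)·M_(i-1) + 2(h_(i-1)+h_i)·M_i + h_i·M_(i+1) = 6(Δ_i − Δ_(i-1)) read
  1·M_0 + 4·M_1 + 1·M_2 = 6(Δ_1 - Δ_0) = 0
  1·M_1 + 6·M_2 + 2·M_3 = 6(Δ_2 - Δ_1) = 3
  2·M_2 + 6·M_3 + 1·M_4 = 6(Δ_3 - Δ_2) = 33
Clamped end conditions give two more equations: 2h_0·M_0 + h_0·M_1 = 6(Δ_0 - S'(-1)) = -24 and h_3·M_3 + 2h_3·M_4 = 6(S'(4) - Δ_3) = -6.
Forward elimination and back-substitution give M_0 = -1805/128, M_1 = 269/64, M_2 = -347/128, M_3 = 241/32, M_4 = -433/64.
On [3, 4], S(t) = -4 + 335/128·(t - 3) + 241/64·(t - 3)² - 305/128·(t - 3)³.
With (t - 3) = 1/2: S(7/2) = -2097/1024.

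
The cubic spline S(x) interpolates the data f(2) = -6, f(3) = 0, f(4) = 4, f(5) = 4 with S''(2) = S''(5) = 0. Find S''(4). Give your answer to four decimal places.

Put M_i = S'' at the i-th knot. Here h = (1, 1, 1) and Δ = (6, 4, 0), so the interior equations h_(i-1)·M_(i-1) + 2(h_(i-1)+h_i)·M_i + h_i·M_(i+1) = 6(Δ_i − Δ_(i-1)) read
  1·M_0 + 4·M_1 + 1·M_2 = 6(Δ_1 - Δ_0) = -12
  1·M_1 + 4·M_2 + 1·M_3 = 6(Δ_2 - Δ_1) = -24
Natural end conditions: M_0 = M_3 = 0.
Solving the tridiagonal system: M_0 = 0, M_1 = -8/5, M_2 = -28/5, M_3 = 0.

-5.6000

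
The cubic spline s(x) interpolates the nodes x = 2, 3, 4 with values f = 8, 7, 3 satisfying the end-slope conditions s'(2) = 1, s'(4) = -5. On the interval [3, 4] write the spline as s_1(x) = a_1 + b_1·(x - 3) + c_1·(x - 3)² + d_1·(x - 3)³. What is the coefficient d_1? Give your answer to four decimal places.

Put M_i = s'' at the i-th knot. Here h = (1, 1) and Δ = (-1, -4), so the interior equations h_(i-1)·M_(i-1) + 2(h_(i-1)+h_i)·M_i + h_i·M_(i+1) = 6(Δ_i − Δ_(i-1)) read
  1·M_0 + 4·M_1 + 1·M_2 = 6(Δ_1 - Δ_0) = -18
Clamped end conditions give two more equations: 2h_0·M_0 + h_0·M_1 = 6(Δ_0 - s'(2)) = -12 and h_1·M_1 + 2h_1·M_2 = 6(s'(4) - Δ_1) = -6.
Hence M_0 = -9/2, M_1 = -3, M_2 = -3/2.
On [3, 4], with s_1(x) = a_1 + b_1·(x - 3) + c_1·(x - 3)² + d_1·(x - 3)³: c_1 = M_1/2 = -3/2, d_1 = (M_2 - M_1)/(6h_1) = 1/4, b_1 = Δ_1 - h_1(2M_1 + M_2)/6 = -11/4.

0.2500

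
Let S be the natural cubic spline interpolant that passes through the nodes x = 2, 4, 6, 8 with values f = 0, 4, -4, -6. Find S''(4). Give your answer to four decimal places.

With M_i denoting the second derivative at x_i, h_i = 2, 2, 2, and Δ_i = (y_(i+1) − y_i)/h_i = 2, -4, -1:
  2·M_0 + 8·M_1 + 2·M_2 = 6(Δ_1 - Δ_0) = -36
  2·M_1 + 8·M_2 + 2·M_3 = 6(Δ_2 - Δ_1) = 18
Natural end conditions: M_0 = M_3 = 0.
Solving: M_0 = 0, M_1 = -27/5, M_2 = 18/5, M_3 = 0.

-5.4000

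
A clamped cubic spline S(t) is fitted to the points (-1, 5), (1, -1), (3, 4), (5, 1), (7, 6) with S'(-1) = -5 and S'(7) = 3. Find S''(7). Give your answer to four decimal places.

-1.6518

Write M_i for S''(x_i). With h_i = 2, 2, 2, 2 and divided differences Δ_i = -3, 5/2, -3/2, 5/2, the continuity of S' gives the tridiagonal system
  2·M_0 + 8·M_1 + 2·M_2 = 6(Δ_1 - Δ_0) = 33
  2·M_1 + 8·M_2 + 2·M_3 = 6(Δ_2 - Δ_1) = -24
  2·M_2 + 8·M_3 + 2·M_4 = 6(Δ_3 - Δ_2) = 24
Clamped end conditions give two more equations: 2h_0·M_0 + h_0·M_1 = 6(Δ_0 - S'(-1)) = 12 and h_3·M_3 + 2h_3·M_4 = 6(S'(7) - Δ_3) = 3.
Solving the tridiagonal system: M_0 = 31/112, M_1 = 305/56, M_2 = -89/16, M_3 = 269/56, M_4 = -185/112.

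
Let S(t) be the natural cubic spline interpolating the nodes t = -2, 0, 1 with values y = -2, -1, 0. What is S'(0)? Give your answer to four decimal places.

Let σ_i = S''(x_i). Step sizes h_i = 2, 1; slopes of the chords Δ_i = (y_(i+1) - y_i)/h_i = 1/2, 1.
  2·σ_0 + 6·σ_1 + 1·σ_2 = 6(Δ_1 - Δ_0) = 3
Natural end conditions: σ_0 = σ_2 = 0.
Forward elimination and back-substitution give σ_0 = 0, σ_1 = 1/2, σ_2 = 0.
On [0, 1], S'(t) = b_1 + 2c_1·t + 3d_1·t² with b_1 = Δ_1 - h_1(2σ_1 + σ_2)/6 = 5/6, c_1 = σ_1/2 = 1/4, d_1 = (σ_2 - σ_1)/(6h_1) = -1/12. So S'(0) = 5/6.

0.8333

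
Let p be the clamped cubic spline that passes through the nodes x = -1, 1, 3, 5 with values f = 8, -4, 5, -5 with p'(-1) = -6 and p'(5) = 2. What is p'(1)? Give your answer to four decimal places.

0.6333

Write σ_i for p''(x_i). With h_i = 2, 2, 2 and divided differences Δ_i = -6, 9/2, -5, the continuity of p' gives the tridiagonal system
  2·σ_0 + 8·σ_1 + 2·σ_2 = 6(Δ_1 - Δ_0) = 63
  2·σ_1 + 8·σ_2 + 2·σ_3 = 6(Δ_2 - Δ_1) = -57
Clamped end conditions give two more equations: 2h_0·σ_0 + h_0·σ_1 = 6(Δ_0 - p'(-1)) = 0 and h_2·σ_2 + 2h_2·σ_3 = 6(p'(5) - Δ_2) = 42.
Solving the tridiagonal system: σ_0 = -199/30, σ_1 = 199/15, σ_2 = -224/15, σ_3 = 539/30.
On [1, 3], p'(x) = b_1 + 2c_1·(x - 1) + 3d_1·(x - 1)² with b_1 = Δ_1 - h_1(2σ_1 + σ_2)/6 = 19/30, c_1 = σ_1/2 = 199/30, d_1 = (σ_2 - σ_1)/(6h_1) = -47/20. So p'(1) = 19/30.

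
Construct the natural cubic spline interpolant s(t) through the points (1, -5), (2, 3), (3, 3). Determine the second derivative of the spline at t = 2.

Put M_i = s'' at the i-th knot. Here h = (1, 1) and Δ = (8, 0), so the interior equations h_(i-1)·M_(i-1) + 2(h_(i-1)+h_i)·M_i + h_i·M_(i+1) = 6(Δ_i − Δ_(i-1)) read
  1·M_0 + 4·M_1 + 1·M_2 = 6(Δ_1 - Δ_0) = -48
Natural end conditions: M_0 = M_2 = 0.
Hence M_0 = 0, M_1 = -12, M_2 = 0.

-12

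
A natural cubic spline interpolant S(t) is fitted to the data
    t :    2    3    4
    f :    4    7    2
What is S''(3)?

With m_i denoting the second derivative at x_i, h_i = 1, 1, and Δ_i = (y_(i+1) − y_i)/h_i = 3, -5:
  1·m_0 + 4·m_1 + 1·m_2 = 6(Δ_1 - Δ_0) = -48
Natural end conditions: m_0 = m_2 = 0.
Hence m_0 = 0, m_1 = -12, m_2 = 0.

-12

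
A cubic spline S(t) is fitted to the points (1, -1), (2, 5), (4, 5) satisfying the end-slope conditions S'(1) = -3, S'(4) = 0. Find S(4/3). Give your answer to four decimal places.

Write σ_i for S''(x_i). With h_i = 1, 2 and divided differences Δ_i = 6, 0, the continuity of S' gives the tridiagonal system
  1·σ_0 + 6·σ_1 + 2·σ_2 = 6(Δ_1 - Δ_0) = -36
Clamped end conditions give two more equations: 2h_0·σ_0 + h_0·σ_1 = 6(Δ_0 - S'(1)) = 54 and h_1·σ_1 + 2h_1·σ_2 = 6(S'(4) - Δ_1) = 0.
Solving the tridiagonal system: σ_0 = 34, σ_1 = -14, σ_2 = 7.
On [1, 2], S(t) = -1 - 3·(t - 1) + 17·(t - 1)² - 8·(t - 1)³.
With (t - 1) = 1/3: S(4/3) = -11/27.

-0.4074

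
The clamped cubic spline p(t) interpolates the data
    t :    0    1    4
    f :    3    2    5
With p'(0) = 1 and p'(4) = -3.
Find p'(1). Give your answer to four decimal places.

-0.7500

With m_i denoting the second derivative at x_i, h_i = 1, 3, and Δ_i = (y_(i+1) − y_i)/h_i = -1, 1:
  1·m_0 + 8·m_1 + 3·m_2 = 6(Δ_1 - Δ_0) = 12
Clamped end conditions give two more equations: 2h_0·m_0 + h_0·m_1 = 6(Δ_0 - p'(0)) = -12 and h_1·m_1 + 2h_1·m_2 = 6(p'(4) - Δ_1) = -24.
Solving the tridiagonal system: m_0 = -17/2, m_1 = 5, m_2 = -13/2.
On [1, 4], p'(t) = b_1 + 2c_1·(t - 1) + 3d_1·(t - 1)² with b_1 = Δ_1 - h_1(2m_1 + m_2)/6 = -3/4, c_1 = m_1/2 = 5/2, d_1 = (m_2 - m_1)/(6h_1) = -23/36. So p'(1) = -3/4.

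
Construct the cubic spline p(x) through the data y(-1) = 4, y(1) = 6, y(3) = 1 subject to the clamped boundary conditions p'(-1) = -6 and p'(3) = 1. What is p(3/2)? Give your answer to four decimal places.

5.1602

With m_i denoting the second derivative at x_i, h_i = 2, 2, and Δ_i = (y_(i+1) − y_i)/h_i = 1, -5/2:
  2·m_0 + 8·m_1 + 2·m_2 = 6(Δ_1 - Δ_0) = -21
Clamped end conditions give two more equations: 2h_0·m_0 + h_0·m_1 = 6(Δ_0 - p'(-1)) = 42 and h_1·m_1 + 2h_1·m_2 = 6(p'(3) - Δ_1) = 21.
Hence m_0 = 119/8, m_1 = -35/4, m_2 = 77/8.
On [1, 3], p(x) = 6 + 1/8·(x - 1) - 35/8·(x - 1)² + 49/32·(x - 1)³.
With (x - 1) = 1/2: p(3/2) = 1321/256.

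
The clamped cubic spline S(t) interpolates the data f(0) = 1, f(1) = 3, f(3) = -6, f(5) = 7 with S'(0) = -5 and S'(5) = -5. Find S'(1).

1

Write σ_i for S''(x_i). With h_i = 1, 2, 2 and divided differences Δ_i = 2, -9/2, 13/2, the continuity of S' gives the tridiagonal system
  1·σ_0 + 6·σ_1 + 2·σ_2 = 6(Δ_1 - Δ_0) = -39
  2·σ_1 + 8·σ_2 + 2·σ_3 = 6(Δ_2 - Δ_1) = 66
Clamped end conditions give two more equations: 2h_0·σ_0 + h_0·σ_1 = 6(Δ_0 - S'(0)) = 42 and h_2·σ_2 + 2h_2·σ_3 = 6(S'(5) - Δ_2) = -69.
Solving: σ_0 = 30, σ_1 = -18, σ_2 = 39/2, σ_3 = -27.
On [1, 3], S'(t) = b_1 + 2c_1·(t - 1) + 3d_1·(t - 1)² with b_1 = Δ_1 - h_1(2σ_1 + σ_2)/6 = 1, c_1 = σ_1/2 = -9, d_1 = (σ_2 - σ_1)/(6h_1) = 25/8. So S'(1) = 1.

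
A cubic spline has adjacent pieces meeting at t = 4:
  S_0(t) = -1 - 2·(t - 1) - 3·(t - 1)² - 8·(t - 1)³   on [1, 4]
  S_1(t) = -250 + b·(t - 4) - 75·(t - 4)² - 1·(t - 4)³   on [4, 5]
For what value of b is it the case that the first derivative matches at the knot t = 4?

-236

S_0'(t) = -2 - 6·(t - 1) - 24·(t - 1)², so S_0'(4) = -236. On the right, S_1'(4) = b, so b = -236.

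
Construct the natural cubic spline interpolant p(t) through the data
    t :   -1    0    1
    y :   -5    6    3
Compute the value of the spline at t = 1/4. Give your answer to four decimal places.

6.3984

Let m_i = p''(x_i). Step sizes h_i = 1, 1; slopes of the chords Δ_i = (y_(i+1) - y_i)/h_i = 11, -3.
  1·m_0 + 4·m_1 + 1·m_2 = 6(Δ_1 - Δ_0) = -84
Natural end conditions: m_0 = m_2 = 0.
Solving: m_0 = 0, m_1 = -21, m_2 = 0.
On [0, 1], p(t) = 6 + 4·t - 21/2·t² + 7/2·t³.
With t = 1/4: p(1/4) = 819/128.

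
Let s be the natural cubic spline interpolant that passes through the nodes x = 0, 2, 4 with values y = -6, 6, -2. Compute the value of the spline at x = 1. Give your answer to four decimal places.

1.8750

Write M_i for s''(x_i). With h_i = 2, 2 and divided differences Δ_i = 6, -4, the continuity of s' gives the tridiagonal system
  2·M_0 + 8·M_1 + 2·M_2 = 6(Δ_1 - Δ_0) = -60
Natural end conditions: M_0 = M_2 = 0.
Solving the tridiagonal system: M_0 = 0, M_1 = -15/2, M_2 = 0.
On [0, 2], s(x) = -6 + 17/2·x + 0·x² - 5/8·x³.
With x = 1: s(1) = 15/8.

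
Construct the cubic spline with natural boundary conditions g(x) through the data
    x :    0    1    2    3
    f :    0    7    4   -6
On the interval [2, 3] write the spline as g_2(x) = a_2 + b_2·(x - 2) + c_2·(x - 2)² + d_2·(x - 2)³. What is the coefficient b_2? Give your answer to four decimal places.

Write m_i for g''(x_i). With h_i = 1, 1, 1 and divided differences Δ_i = 7, -3, -10, the continuity of g' gives the tridiagonal system
  1·m_0 + 4·m_1 + 1·m_2 = 6(Δ_1 - Δ_0) = -60
  1·m_1 + 4·m_2 + 1·m_3 = 6(Δ_2 - Δ_1) = -42
Natural end conditions: m_0 = m_3 = 0.
Solving: m_0 = 0, m_1 = -66/5, m_2 = -36/5, m_3 = 0.
On [2, 3], with g_2(x) = a_2 + b_2·(x - 2) + c_2·(x - 2)² + d_2·(x - 2)³: c_2 = m_2/2 = -18/5, d_2 = (m_3 - m_2)/(6h_2) = 6/5, b_2 = Δ_2 - h_2(2m_2 + m_3)/6 = -38/5.

-7.6000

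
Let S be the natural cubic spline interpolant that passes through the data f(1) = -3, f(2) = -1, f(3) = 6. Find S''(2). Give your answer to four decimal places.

7.5000

With m_i denoting the second derivative at x_i, h_i = 1, 1, and Δ_i = (y_(i+1) − y_i)/h_i = 2, 7:
  1·m_0 + 4·m_1 + 1·m_2 = 6(Δ_1 - Δ_0) = 30
Natural end conditions: m_0 = m_2 = 0.
Forward elimination and back-substitution give m_0 = 0, m_1 = 15/2, m_2 = 0.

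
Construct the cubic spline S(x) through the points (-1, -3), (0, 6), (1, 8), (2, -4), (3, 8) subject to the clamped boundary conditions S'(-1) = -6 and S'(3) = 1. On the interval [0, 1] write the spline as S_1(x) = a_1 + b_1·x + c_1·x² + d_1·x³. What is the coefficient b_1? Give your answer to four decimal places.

12.5714

Write M_i for S''(x_i). With h_i = 1, 1, 1, 1 and divided differences Δ_i = 9, 2, -12, 12, the continuity of S' gives the tridiagonal system
  1·M_0 + 4·M_1 + 1·M_2 = 6(Δ_1 - Δ_0) = -42
  1·M_1 + 4·M_2 + 1·M_3 = 6(Δ_2 - Δ_1) = -84
  1·M_2 + 4·M_3 + 1·M_4 = 6(Δ_3 - Δ_2) = 144
Clamped end conditions give two more equations: 2h_0·M_0 + h_0·M_1 = 6(Δ_0 - S'(-1)) = 90 and h_3·M_3 + 2h_3·M_4 = 6(S'(3) - Δ_3) = -66.
Forward elimination and back-substitution give M_0 = 370/7, M_1 = -110/7, M_2 = -32, M_3 = 418/7, M_4 = -440/7.
On [0, 1], with S_1(x) = a_1 + b_1·x + c_1·x² + d_1·x³: c_1 = M_1/2 = -55/7, d_1 = (M_2 - M_1)/(6h_1) = -19/7, b_1 = Δ_1 - h_1(2M_1 + M_2)/6 = 88/7.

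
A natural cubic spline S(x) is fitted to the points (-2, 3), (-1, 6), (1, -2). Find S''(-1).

Let σ_i = S''(x_i). Step sizes h_i = 1, 2; slopes of the chords Δ_i = (y_(i+1) - y_i)/h_i = 3, -4.
  1·σ_0 + 6·σ_1 + 2·σ_2 = 6(Δ_1 - Δ_0) = -42
Natural end conditions: σ_0 = σ_2 = 0.
Forward elimination and back-substitution give σ_0 = 0, σ_1 = -7, σ_2 = 0.

-7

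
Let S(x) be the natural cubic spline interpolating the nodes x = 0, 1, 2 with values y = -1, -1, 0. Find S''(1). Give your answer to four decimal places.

1.5000

With M_i denoting the second derivative at x_i, h_i = 1, 1, and Δ_i = (y_(i+1) − y_i)/h_i = 0, 1:
  1·M_0 + 4·M_1 + 1·M_2 = 6(Δ_1 - Δ_0) = 6
Natural end conditions: M_0 = M_2 = 0.
Solving the tridiagonal system: M_0 = 0, M_1 = 3/2, M_2 = 0.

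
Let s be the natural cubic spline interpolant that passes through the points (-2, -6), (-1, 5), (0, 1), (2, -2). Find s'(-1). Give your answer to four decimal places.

Let M_i = s''(x_i). Step sizes h_i = 1, 1, 2; slopes of the chords Δ_i = (y_(i+1) - y_i)/h_i = 11, -4, -3/2.
  1·M_0 + 4·M_1 + 1·M_2 = 6(Δ_1 - Δ_0) = -90
  1·M_1 + 6·M_2 + 2·M_3 = 6(Δ_2 - Δ_1) = 15
Natural end conditions: M_0 = M_3 = 0.
Solving the tridiagonal system: M_0 = 0, M_1 = -555/23, M_2 = 150/23, M_3 = 0.
On [-1, 0], s'(x) = b_1 + 2c_1·(x + 1) + 3d_1·(x + 1)² with b_1 = Δ_1 - h_1(2M_1 + M_2)/6 = 68/23, c_1 = M_1/2 = -555/46, d_1 = (M_2 - M_1)/(6h_1) = 235/46. So s'(-1) = 68/23.

2.9565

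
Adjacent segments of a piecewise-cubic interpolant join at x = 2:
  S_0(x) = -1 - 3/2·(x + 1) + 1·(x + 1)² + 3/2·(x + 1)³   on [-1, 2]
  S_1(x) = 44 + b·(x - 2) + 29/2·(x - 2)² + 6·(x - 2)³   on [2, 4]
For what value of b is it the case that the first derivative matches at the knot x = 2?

45

S_0'(x) = -3/2 + 2·(x + 1) + 9/2·(x + 1)², so S_0'(2) = 45. On the right, S_1'(2) = b, so b = 45.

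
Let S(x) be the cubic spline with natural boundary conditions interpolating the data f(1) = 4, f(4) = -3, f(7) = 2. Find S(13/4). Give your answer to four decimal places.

Put σ_i = S'' at the i-th knot. Here h = (3, 3) and Δ = (-7/3, 5/3), so the interior equations h_(i-1)·σ_(i-1) + 2(h_(i-1)+h_i)·σ_i + h_i·σ_(i+1) = 6(Δ_i − Δ_(i-1)) read
  3·σ_0 + 12·σ_1 + 3·σ_2 = 6(Δ_1 - Δ_0) = 24
Natural end conditions: σ_0 = σ_2 = 0.
Solving the tridiagonal system: σ_0 = 0, σ_1 = 2, σ_2 = 0.
On [1, 4], S(x) = 4 - 10/3·(x - 1) + 0·(x - 1)² + 1/9·(x - 1)³.
With (x - 1) = 9/4: S(13/4) = -143/64.

-2.2344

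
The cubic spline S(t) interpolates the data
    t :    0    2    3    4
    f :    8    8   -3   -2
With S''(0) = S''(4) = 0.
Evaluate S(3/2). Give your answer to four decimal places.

Let M_i = S''(x_i). Step sizes h_i = 2, 1, 1; slopes of the chords Δ_i = (y_(i+1) - y_i)/h_i = 0, -11, 1.
  2·M_0 + 6·M_1 + 1·M_2 = 6(Δ_1 - Δ_0) = -66
  1·M_1 + 4·M_2 + 1·M_3 = 6(Δ_2 - Δ_1) = 72
Natural end conditions: M_0 = M_3 = 0.
Solving: M_0 = 0, M_1 = -336/23, M_2 = 498/23, M_3 = 0.
On [0, 2], S(t) = 8 + 112/23·t + 0·t² - 28/23·t³.
With t = 3/2: S(3/2) = 515/46.

11.1957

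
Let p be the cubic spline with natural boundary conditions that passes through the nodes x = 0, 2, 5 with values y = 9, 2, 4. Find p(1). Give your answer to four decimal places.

Write σ_i for p''(x_i). With h_i = 2, 3 and divided differences Δ_i = -7/2, 2/3, the continuity of p' gives the tridiagonal system
  2·σ_0 + 10·σ_1 + 3·σ_2 = 6(Δ_1 - Δ_0) = 25
Natural end conditions: σ_0 = σ_2 = 0.
Hence σ_0 = 0, σ_1 = 5/2, σ_2 = 0.
On [0, 2], p(x) = 9 - 13/3·x + 0·x² + 5/24·x³.
With x = 1: p(1) = 39/8.

4.8750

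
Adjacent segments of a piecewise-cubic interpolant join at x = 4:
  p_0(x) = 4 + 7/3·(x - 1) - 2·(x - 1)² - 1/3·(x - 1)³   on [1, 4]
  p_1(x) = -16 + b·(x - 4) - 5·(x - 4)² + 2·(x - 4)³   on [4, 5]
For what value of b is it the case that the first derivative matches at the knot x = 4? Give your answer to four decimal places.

p_0'(x) = 7/3 - 4·(x - 1) - 1·(x - 1)², so p_0'(4) = -56/3. On the right, p_1'(4) = b, so b = -56/3.

-18.6667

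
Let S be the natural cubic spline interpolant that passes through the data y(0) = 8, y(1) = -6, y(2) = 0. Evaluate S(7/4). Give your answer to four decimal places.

Write M_i for S''(x_i). With h_i = 1, 1 and divided differences Δ_i = -14, 6, the continuity of S' gives the tridiagonal system
  1·M_0 + 4·M_1 + 1·M_2 = 6(Δ_1 - Δ_0) = 120
Natural end conditions: M_0 = M_2 = 0.
Forward elimination and back-substitution give M_0 = 0, M_1 = 30, M_2 = 0.
On [1, 2], S(t) = -6 - 4·(t - 1) + 15·(t - 1)² - 5·(t - 1)³.
With (t - 1) = 3/4: S(7/4) = -171/64.

-2.6719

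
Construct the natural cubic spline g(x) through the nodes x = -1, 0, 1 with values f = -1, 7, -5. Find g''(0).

-30

Write σ_i for g''(x_i). With h_i = 1, 1 and divided differences Δ_i = 8, -12, the continuity of g' gives the tridiagonal system
  1·σ_0 + 4·σ_1 + 1·σ_2 = 6(Δ_1 - Δ_0) = -120
Natural end conditions: σ_0 = σ_2 = 0.
Solving the tridiagonal system: σ_0 = 0, σ_1 = -30, σ_2 = 0.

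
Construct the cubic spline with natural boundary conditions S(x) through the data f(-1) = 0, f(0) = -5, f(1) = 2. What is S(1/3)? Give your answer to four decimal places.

Write σ_i for S''(x_i). With h_i = 1, 1 and divided differences Δ_i = -5, 7, the continuity of S' gives the tridiagonal system
  1·σ_0 + 4·σ_1 + 1·σ_2 = 6(Δ_1 - Δ_0) = 72
Natural end conditions: σ_0 = σ_2 = 0.
Hence σ_0 = 0, σ_1 = 18, σ_2 = 0.
On [0, 1], S(x) = -5 + 1·x + 9·x² - 3·x³.
With x = 1/3: S(1/3) = -34/9.

-3.7778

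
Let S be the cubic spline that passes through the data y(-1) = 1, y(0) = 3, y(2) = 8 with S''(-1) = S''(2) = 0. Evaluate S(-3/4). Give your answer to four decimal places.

1.4805

With M_i denoting the second derivative at x_i, h_i = 1, 2, and Δ_i = (y_(i+1) − y_i)/h_i = 2, 5/2:
  1·M_0 + 6·M_1 + 2·M_2 = 6(Δ_1 - Δ_0) = 3
Natural end conditions: M_0 = M_2 = 0.
Solving the tridiagonal system: M_0 = 0, M_1 = 1/2, M_2 = 0.
On [-1, 0], S(x) = 1 + 23/12·(x + 1) + 0·(x + 1)² + 1/12·(x + 1)³.
With (x + 1) = 1/4: S(-3/4) = 379/256.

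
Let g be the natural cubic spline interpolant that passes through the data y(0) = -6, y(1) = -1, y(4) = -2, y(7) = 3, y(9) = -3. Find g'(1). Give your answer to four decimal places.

3.2607

Let σ_i = g''(x_i). Step sizes h_i = 1, 3, 3, 2; slopes of the chords Δ_i = (y_(i+1) - y_i)/h_i = 5, -1/3, 5/3, -3.
  1·σ_0 + 8·σ_1 + 3·σ_2 = 6(Δ_1 - Δ_0) = -32
  3·σ_1 + 12·σ_2 + 3·σ_3 = 6(Δ_2 - Δ_1) = 12
  3·σ_2 + 10·σ_3 + 2·σ_4 = 6(Δ_3 - Δ_2) = -28
Natural end conditions: σ_0 = σ_4 = 0.
Solving the tridiagonal system: σ_0 = 0, σ_1 = -694/133, σ_2 = 432/133, σ_3 = -502/133, σ_4 = 0.
On [1, 4], g'(x) = b_1 + 2c_1·(x - 1) + 3d_1·(x - 1)² with b_1 = Δ_1 - h_1(2σ_1 + σ_2)/6 = 1301/399, c_1 = σ_1/2 = -347/133, d_1 = (σ_2 - σ_1)/(6h_1) = 563/1197. So g'(1) = 1301/399.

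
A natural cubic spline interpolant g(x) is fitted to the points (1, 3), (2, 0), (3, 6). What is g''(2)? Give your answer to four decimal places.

Put σ_i = g'' at the i-th knot. Here h = (1, 1) and Δ = (-3, 6), so the interior equations h_(i-1)·σ_(i-1) + 2(h_(i-1)+h_i)·σ_i + h_i·σ_(i+1) = 6(Δ_i − Δ_(i-1)) read
  1·σ_0 + 4·σ_1 + 1·σ_2 = 6(Δ_1 - Δ_0) = 54
Natural end conditions: σ_0 = σ_2 = 0.
Forward elimination and back-substitution give σ_0 = 0, σ_1 = 27/2, σ_2 = 0.

13.5000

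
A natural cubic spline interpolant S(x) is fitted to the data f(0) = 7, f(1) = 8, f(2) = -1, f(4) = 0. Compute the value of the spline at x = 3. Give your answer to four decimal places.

With σ_i denoting the second derivative at x_i, h_i = 1, 1, 2, and Δ_i = (y_(i+1) − y_i)/h_i = 1, -9, 1/2:
  1·σ_0 + 4·σ_1 + 1·σ_2 = 6(Δ_1 - Δ_0) = -60
  1·σ_1 + 6·σ_2 + 2·σ_3 = 6(Δ_2 - Δ_1) = 57
Natural end conditions: σ_0 = σ_3 = 0.
Forward elimination and back-substitution give σ_0 = 0, σ_1 = -417/23, σ_2 = 288/23, σ_3 = 0.
On [2, 4], S(x) = -1 - 361/46·(x - 2) + 144/23·(x - 2)² - 24/23·(x - 2)³.
With (x - 2) = 1: S(3) = -167/46.

-3.6304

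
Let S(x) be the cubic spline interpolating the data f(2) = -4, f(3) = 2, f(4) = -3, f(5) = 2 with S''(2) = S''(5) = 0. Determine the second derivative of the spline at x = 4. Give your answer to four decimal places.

Write m_i for S''(x_i). With h_i = 1, 1, 1 and divided differences Δ_i = 6, -5, 5, the continuity of S' gives the tridiagonal system
  1·m_0 + 4·m_1 + 1·m_2 = 6(Δ_1 - Δ_0) = -66
  1·m_1 + 4·m_2 + 1·m_3 = 6(Δ_2 - Δ_1) = 60
Natural end conditions: m_0 = m_3 = 0.
Solving: m_0 = 0, m_1 = -108/5, m_2 = 102/5, m_3 = 0.

20.4000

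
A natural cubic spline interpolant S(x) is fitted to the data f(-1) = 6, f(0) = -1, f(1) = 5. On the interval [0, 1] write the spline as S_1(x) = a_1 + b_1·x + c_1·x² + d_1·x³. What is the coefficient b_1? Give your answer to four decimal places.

-0.5000

Write σ_i for S''(x_i). With h_i = 1, 1 and divided differences Δ_i = -7, 6, the continuity of S' gives the tridiagonal system
  1·σ_0 + 4·σ_1 + 1·σ_2 = 6(Δ_1 - Δ_0) = 78
Natural end conditions: σ_0 = σ_2 = 0.
Forward elimination and back-substitution give σ_0 = 0, σ_1 = 39/2, σ_2 = 0.
On [0, 1], with S_1(x) = a_1 + b_1·x + c_1·x² + d_1·x³: c_1 = σ_1/2 = 39/4, d_1 = (σ_2 - σ_1)/(6h_1) = -13/4, b_1 = Δ_1 - h_1(2σ_1 + σ_2)/6 = -1/2.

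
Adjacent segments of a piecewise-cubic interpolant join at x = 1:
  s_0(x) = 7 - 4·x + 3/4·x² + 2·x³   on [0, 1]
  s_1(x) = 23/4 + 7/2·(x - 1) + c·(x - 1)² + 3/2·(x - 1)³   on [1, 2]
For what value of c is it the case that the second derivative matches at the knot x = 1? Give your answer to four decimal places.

6.7500

s_0''(x) = 3/2 + 12·x, so s_0''(1) = 27/2. On the right, s_1''(1) = 2c, so c = 27/4.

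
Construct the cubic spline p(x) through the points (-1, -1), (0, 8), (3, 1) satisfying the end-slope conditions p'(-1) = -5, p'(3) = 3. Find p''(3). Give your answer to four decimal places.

Let M_i = p''(x_i). Step sizes h_i = 1, 3; slopes of the chords Δ_i = (y_(i+1) - y_i)/h_i = 9, -7/3.
  1·M_0 + 8·M_1 + 3·M_2 = 6(Δ_1 - Δ_0) = -68
Clamped end conditions give two more equations: 2h_0·M_0 + h_0·M_1 = 6(Δ_0 - p'(-1)) = 84 and h_1·M_1 + 2h_1·M_2 = 6(p'(3) - Δ_1) = 32.
Hence M_0 = 105/2, M_1 = -21, M_2 = 95/6.

15.8333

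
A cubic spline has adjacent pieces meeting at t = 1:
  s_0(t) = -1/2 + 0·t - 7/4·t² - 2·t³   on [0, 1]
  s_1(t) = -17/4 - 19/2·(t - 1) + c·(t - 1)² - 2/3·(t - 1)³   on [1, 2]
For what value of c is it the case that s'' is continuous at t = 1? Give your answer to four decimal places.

-7.7500

s_0''(t) = -7/2 - 12·t, so s_0''(1) = -31/2. On the right, s_1''(1) = 2c, so c = -31/4.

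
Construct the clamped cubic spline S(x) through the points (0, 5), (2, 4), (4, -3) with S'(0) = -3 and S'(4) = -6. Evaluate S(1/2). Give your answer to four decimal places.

Put m_i = S'' at the i-th knot. Here h = (2, 2) and Δ = (-1/2, -7/2), so the interior equations h_(i-1)·m_(i-1) + 2(h_(i-1)+h_i)·m_i + h_i·m_(i+1) = 6(Δ_i − Δ_(i-1)) read
  2·m_0 + 8·m_1 + 2·m_2 = 6(Δ_1 - Δ_0) = -18
Clamped end conditions give two more equations: 2h_0·m_0 + h_0·m_1 = 6(Δ_0 - S'(0)) = 15 and h_1·m_1 + 2h_1·m_2 = 6(S'(4) - Δ_1) = -15.
Solving: m_0 = 21/4, m_1 = -3, m_2 = -9/4.
On [0, 2], S(x) = 5 - 3·x + 21/8·x² - 11/16·x³.
With x = 1/2: S(1/2) = 521/128.

4.0703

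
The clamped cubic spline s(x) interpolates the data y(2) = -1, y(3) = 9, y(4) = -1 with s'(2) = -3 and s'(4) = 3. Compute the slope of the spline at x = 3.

0

Put m_i = s'' at the i-th knot. Here h = (1, 1) and Δ = (10, -10), so the interior equations h_(i-1)·m_(i-1) + 2(h_(i-1)+h_i)·m_i + h_i·m_(i+1) = 6(Δ_i − Δ_(i-1)) read
  1·m_0 + 4·m_1 + 1·m_2 = 6(Δ_1 - Δ_0) = -120
Clamped end conditions give two more equations: 2h_0·m_0 + h_0·m_1 = 6(Δ_0 - s'(2)) = 78 and h_1·m_1 + 2h_1·m_2 = 6(s'(4) - Δ_1) = 78.
Solving the tridiagonal system: m_0 = 72, m_1 = -66, m_2 = 72.
On [3, 4], s'(x) = b_1 + 2c_1·(x - 3) + 3d_1·(x - 3)² with b_1 = Δ_1 - h_1(2m_1 + m_2)/6 = 0, c_1 = m_1/2 = -33, d_1 = (m_2 - m_1)/(6h_1) = 23. So s'(3) = 0.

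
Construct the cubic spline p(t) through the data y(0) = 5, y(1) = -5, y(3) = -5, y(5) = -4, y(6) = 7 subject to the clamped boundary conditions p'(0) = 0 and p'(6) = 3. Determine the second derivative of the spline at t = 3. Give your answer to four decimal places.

-9.3750

Put m_i = p'' at the i-th knot. Here h = (1, 2, 2, 1) and Δ = (-10, 0, 1/2, 11), so the interior equations h_(i-1)·m_(i-1) + 2(h_(i-1)+h_i)·m_i + h_i·m_(i+1) = 6(Δ_i − Δ_(i-1)) read
  1·m_0 + 6·m_1 + 2·m_2 = 6(Δ_1 - Δ_0) = 60
  2·m_1 + 8·m_2 + 2·m_3 = 6(Δ_2 - Δ_1) = 3
  2·m_2 + 6·m_3 + 1·m_4 = 6(Δ_3 - Δ_2) = 63
Clamped end conditions give two more equations: 2h_0·m_0 + h_0·m_1 = 6(Δ_0 - p'(0)) = -60 and h_3·m_3 + 2h_3·m_4 = 6(p'(6) - Δ_3) = -48.
Solving: m_0 = -1755/44, m_1 = 435/22, m_2 = -75/8, m_3 = 423/22, m_4 = -1479/44.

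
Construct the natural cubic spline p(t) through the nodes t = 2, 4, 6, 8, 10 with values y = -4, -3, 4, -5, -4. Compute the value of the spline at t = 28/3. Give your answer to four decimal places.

-5.4974

With m_i denoting the second derivative at x_i, h_i = 2, 2, 2, 2, and Δ_i = (y_(i+1) − y_i)/h_i = 1/2, 7/2, -9/2, 1/2:
  2·m_0 + 8·m_1 + 2·m_2 = 6(Δ_1 - Δ_0) = 18
  2·m_1 + 8·m_2 + 2·m_3 = 6(Δ_2 - Δ_1) = -48
  2·m_2 + 8·m_3 + 2·m_4 = 6(Δ_3 - Δ_2) = 30
Natural end conditions: m_0 = m_4 = 0.
Solving the tridiagonal system: m_0 = 0, m_1 = 123/28, m_2 = -60/7, m_3 = 165/28, m_4 = 0.
On [8, 10], p(t) = -5 - 24/7·(t - 8) + 165/56·(t - 8)² - 55/112·(t - 8)³.
With (t - 8) = 4/3: p(28/3) = -1039/189.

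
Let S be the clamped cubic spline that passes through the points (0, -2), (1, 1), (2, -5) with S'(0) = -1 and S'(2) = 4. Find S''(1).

Let σ_i = S''(x_i). Step sizes h_i = 1, 1; slopes of the chords Δ_i = (y_(i+1) - y_i)/h_i = 3, -6.
  1·σ_0 + 4·σ_1 + 1·σ_2 = 6(Δ_1 - Δ_0) = -54
Clamped end conditions give two more equations: 2h_0·σ_0 + h_0·σ_1 = 6(Δ_0 - S'(0)) = 24 and h_1·σ_1 + 2h_1·σ_2 = 6(S'(2) - Δ_1) = 60.
Hence σ_0 = 28, σ_1 = -32, σ_2 = 46.

-32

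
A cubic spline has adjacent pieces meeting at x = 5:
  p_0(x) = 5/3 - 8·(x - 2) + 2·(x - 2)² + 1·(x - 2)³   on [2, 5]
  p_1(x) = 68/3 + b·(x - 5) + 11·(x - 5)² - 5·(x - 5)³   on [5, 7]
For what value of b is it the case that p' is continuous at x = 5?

p_0'(x) = -8 + 4·(x - 2) + 3·(x - 2)², so p_0'(5) = 31. On the right, p_1'(5) = b, so b = 31.

31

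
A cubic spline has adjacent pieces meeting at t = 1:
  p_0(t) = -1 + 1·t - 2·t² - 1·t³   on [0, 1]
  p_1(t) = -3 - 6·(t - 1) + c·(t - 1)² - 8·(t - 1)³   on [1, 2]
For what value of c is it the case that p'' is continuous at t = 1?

p_0''(t) = -4 - 6·t, so p_0''(1) = -10. On the right, p_1''(1) = 2c, so c = -5.

-5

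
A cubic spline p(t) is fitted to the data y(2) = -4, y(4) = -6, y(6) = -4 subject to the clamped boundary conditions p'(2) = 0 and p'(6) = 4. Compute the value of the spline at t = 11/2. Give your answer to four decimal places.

Put M_i = p'' at the i-th knot. Here h = (2, 2) and Δ = (-1, 1), so the interior equations h_(i-1)·M_(i-1) + 2(h_(i-1)+h_i)·M_i + h_i·M_(i+1) = 6(Δ_i − Δ_(i-1)) read
  2·M_0 + 8·M_1 + 2·M_2 = 6(Δ_1 - Δ_0) = 12
Clamped end conditions give two more equations: 2h_0·M_0 + h_0·M_1 = 6(Δ_0 - p'(2)) = -6 and h_1·M_1 + 2h_1·M_2 = 6(p'(6) - Δ_1) = 18.
Solving: M_0 = -2, M_1 = 1, M_2 = 4.
On [4, 6], p(t) = -6 - 1·(t - 4) + 1/2·(t - 4)² + 1/4·(t - 4)³.
With (t - 4) = 3/2: p(11/2) = -177/32.

-5.5313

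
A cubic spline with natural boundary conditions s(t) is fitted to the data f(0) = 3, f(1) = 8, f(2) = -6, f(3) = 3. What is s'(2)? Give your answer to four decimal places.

With σ_i denoting the second derivative at x_i, h_i = 1, 1, 1, and Δ_i = (y_(i+1) − y_i)/h_i = 5, -14, 9:
  1·σ_0 + 4·σ_1 + 1·σ_2 = 6(Δ_1 - Δ_0) = -114
  1·σ_1 + 4·σ_2 + 1·σ_3 = 6(Δ_2 - Δ_1) = 138
Natural end conditions: σ_0 = σ_3 = 0.
Solving the tridiagonal system: σ_0 = 0, σ_1 = -198/5, σ_2 = 222/5, σ_3 = 0.
On [2, 3], s'(t) = b_2 + 2c_2·(t - 2) + 3d_2·(t - 2)² with b_2 = Δ_2 - h_2(2σ_2 + σ_3)/6 = -29/5, c_2 = σ_2/2 = 111/5, d_2 = (σ_3 - σ_2)/(6h_2) = -37/5. So s'(2) = -29/5.

-5.8000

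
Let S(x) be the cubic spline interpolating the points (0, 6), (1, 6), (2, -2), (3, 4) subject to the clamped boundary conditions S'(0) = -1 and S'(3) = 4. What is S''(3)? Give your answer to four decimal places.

With M_i denoting the second derivative at x_i, h_i = 1, 1, 1, and Δ_i = (y_(i+1) − y_i)/h_i = 0, -8, 6:
  1·M_0 + 4·M_1 + 1·M_2 = 6(Δ_1 - Δ_0) = -48
  1·M_1 + 4·M_2 + 1·M_3 = 6(Δ_2 - Δ_1) = 84
Clamped end conditions give two more equations: 2h_0·M_0 + h_0·M_1 = 6(Δ_0 - S'(0)) = 6 and h_2·M_2 + 2h_2·M_3 = 6(S'(3) - Δ_2) = -12.
Solving: M_0 = 224/15, M_1 = -358/15, M_2 = 488/15, M_3 = -334/15.

-22.2667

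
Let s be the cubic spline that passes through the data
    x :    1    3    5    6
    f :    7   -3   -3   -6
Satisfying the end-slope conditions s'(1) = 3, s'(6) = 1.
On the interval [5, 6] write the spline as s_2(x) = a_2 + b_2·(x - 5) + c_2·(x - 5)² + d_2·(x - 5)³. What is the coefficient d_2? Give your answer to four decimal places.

Put M_i = s'' at the i-th knot. Here h = (2, 2, 1) and Δ = (-5, 0, -3), so the interior equations h_(i-1)·M_(i-1) + 2(h_(i-1)+h_i)·M_i + h_i·M_(i+1) = 6(Δ_i − Δ_(i-1)) read
  2·M_0 + 8·M_1 + 2·M_2 = 6(Δ_1 - Δ_0) = 30
  2·M_1 + 6·M_2 + 1·M_3 = 6(Δ_2 - Δ_1) = -18
Clamped end conditions give two more equations: 2h_0·M_0 + h_0·M_1 = 6(Δ_0 - s'(1)) = -48 and h_2·M_2 + 2h_2·M_3 = 6(s'(6) - Δ_2) = 24.
Forward elimination and back-substitution give M_0 = -395/23, M_1 = 238/23, M_2 = -212/23, M_3 = 382/23.
On [5, 6], with s_2(x) = a_2 + b_2·(x - 5) + c_2·(x - 5)² + d_2·(x - 5)³: c_2 = M_2/2 = -106/23, d_2 = (M_3 - M_2)/(6h_2) = 99/23, b_2 = Δ_2 - h_2(2M_2 + M_3)/6 = -62/23.

4.3043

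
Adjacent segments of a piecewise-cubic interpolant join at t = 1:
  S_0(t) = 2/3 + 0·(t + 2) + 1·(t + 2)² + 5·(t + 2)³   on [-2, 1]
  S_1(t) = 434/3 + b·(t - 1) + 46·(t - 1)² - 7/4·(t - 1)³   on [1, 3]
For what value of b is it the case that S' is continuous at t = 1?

S_0'(t) = 0 + 2·(t + 2) + 15·(t + 2)², so S_0'(1) = 141. On the right, S_1'(1) = b, so b = 141.

141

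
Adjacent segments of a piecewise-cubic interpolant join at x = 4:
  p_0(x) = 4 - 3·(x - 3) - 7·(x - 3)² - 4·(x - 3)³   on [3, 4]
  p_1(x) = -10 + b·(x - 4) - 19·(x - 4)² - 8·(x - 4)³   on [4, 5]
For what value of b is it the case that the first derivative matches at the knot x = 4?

-29

p_0'(x) = -3 - 14·(x - 3) - 12·(x - 3)², so p_0'(4) = -29. On the right, p_1'(4) = b, so b = -29.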